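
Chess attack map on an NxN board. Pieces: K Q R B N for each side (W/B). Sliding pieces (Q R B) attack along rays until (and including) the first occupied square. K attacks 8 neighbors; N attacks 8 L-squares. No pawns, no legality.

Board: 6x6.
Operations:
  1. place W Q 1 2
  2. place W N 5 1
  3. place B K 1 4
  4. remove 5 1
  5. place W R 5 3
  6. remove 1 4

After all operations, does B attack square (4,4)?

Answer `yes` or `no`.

Op 1: place WQ@(1,2)
Op 2: place WN@(5,1)
Op 3: place BK@(1,4)
Op 4: remove (5,1)
Op 5: place WR@(5,3)
Op 6: remove (1,4)
Per-piece attacks for B:
B attacks (4,4): no

Answer: no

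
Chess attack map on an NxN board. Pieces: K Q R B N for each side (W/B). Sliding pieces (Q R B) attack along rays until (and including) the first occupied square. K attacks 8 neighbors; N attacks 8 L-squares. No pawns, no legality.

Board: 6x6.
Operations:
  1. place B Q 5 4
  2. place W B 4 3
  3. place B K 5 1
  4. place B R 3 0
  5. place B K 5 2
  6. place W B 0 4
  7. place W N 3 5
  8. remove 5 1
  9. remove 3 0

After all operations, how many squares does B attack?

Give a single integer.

Op 1: place BQ@(5,4)
Op 2: place WB@(4,3)
Op 3: place BK@(5,1)
Op 4: place BR@(3,0)
Op 5: place BK@(5,2)
Op 6: place WB@(0,4)
Op 7: place WN@(3,5)
Op 8: remove (5,1)
Op 9: remove (3,0)
Per-piece attacks for B:
  BK@(5,2): attacks (5,3) (5,1) (4,2) (4,3) (4,1)
  BQ@(5,4): attacks (5,5) (5,3) (5,2) (4,4) (3,4) (2,4) (1,4) (0,4) (4,5) (4,3) [ray(0,-1) blocked at (5,2); ray(-1,0) blocked at (0,4); ray(-1,-1) blocked at (4,3)]
Union (13 distinct): (0,4) (1,4) (2,4) (3,4) (4,1) (4,2) (4,3) (4,4) (4,5) (5,1) (5,2) (5,3) (5,5)

Answer: 13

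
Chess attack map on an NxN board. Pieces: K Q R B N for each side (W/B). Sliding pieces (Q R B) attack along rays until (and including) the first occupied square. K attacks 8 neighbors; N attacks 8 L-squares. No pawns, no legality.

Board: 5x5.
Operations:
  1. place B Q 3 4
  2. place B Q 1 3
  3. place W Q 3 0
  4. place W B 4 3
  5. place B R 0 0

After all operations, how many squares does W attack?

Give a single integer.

Answer: 12

Derivation:
Op 1: place BQ@(3,4)
Op 2: place BQ@(1,3)
Op 3: place WQ@(3,0)
Op 4: place WB@(4,3)
Op 5: place BR@(0,0)
Per-piece attacks for W:
  WQ@(3,0): attacks (3,1) (3,2) (3,3) (3,4) (4,0) (2,0) (1,0) (0,0) (4,1) (2,1) (1,2) (0,3) [ray(0,1) blocked at (3,4); ray(-1,0) blocked at (0,0)]
  WB@(4,3): attacks (3,4) (3,2) (2,1) (1,0) [ray(-1,1) blocked at (3,4)]
Union (12 distinct): (0,0) (0,3) (1,0) (1,2) (2,0) (2,1) (3,1) (3,2) (3,3) (3,4) (4,0) (4,1)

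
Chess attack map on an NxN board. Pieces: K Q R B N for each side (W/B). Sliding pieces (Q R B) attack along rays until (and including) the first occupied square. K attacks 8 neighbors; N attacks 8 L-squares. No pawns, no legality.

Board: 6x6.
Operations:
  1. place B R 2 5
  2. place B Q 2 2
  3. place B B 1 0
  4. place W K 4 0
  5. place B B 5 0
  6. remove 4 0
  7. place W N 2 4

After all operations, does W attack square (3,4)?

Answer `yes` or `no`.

Answer: no

Derivation:
Op 1: place BR@(2,5)
Op 2: place BQ@(2,2)
Op 3: place BB@(1,0)
Op 4: place WK@(4,0)
Op 5: place BB@(5,0)
Op 6: remove (4,0)
Op 7: place WN@(2,4)
Per-piece attacks for W:
  WN@(2,4): attacks (4,5) (0,5) (3,2) (4,3) (1,2) (0,3)
W attacks (3,4): no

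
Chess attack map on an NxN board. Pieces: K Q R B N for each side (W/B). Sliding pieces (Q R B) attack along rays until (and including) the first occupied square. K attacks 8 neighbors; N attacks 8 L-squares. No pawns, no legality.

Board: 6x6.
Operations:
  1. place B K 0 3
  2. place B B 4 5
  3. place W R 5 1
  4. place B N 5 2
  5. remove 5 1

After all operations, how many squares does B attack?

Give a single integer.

Answer: 13

Derivation:
Op 1: place BK@(0,3)
Op 2: place BB@(4,5)
Op 3: place WR@(5,1)
Op 4: place BN@(5,2)
Op 5: remove (5,1)
Per-piece attacks for B:
  BK@(0,3): attacks (0,4) (0,2) (1,3) (1,4) (1,2)
  BB@(4,5): attacks (5,4) (3,4) (2,3) (1,2) (0,1)
  BN@(5,2): attacks (4,4) (3,3) (4,0) (3,1)
Union (13 distinct): (0,1) (0,2) (0,4) (1,2) (1,3) (1,4) (2,3) (3,1) (3,3) (3,4) (4,0) (4,4) (5,4)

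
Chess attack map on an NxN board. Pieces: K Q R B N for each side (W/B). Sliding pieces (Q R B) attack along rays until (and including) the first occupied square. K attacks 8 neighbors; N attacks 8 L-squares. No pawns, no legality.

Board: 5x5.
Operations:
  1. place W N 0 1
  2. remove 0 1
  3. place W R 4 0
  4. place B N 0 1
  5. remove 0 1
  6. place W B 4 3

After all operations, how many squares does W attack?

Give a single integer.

Answer: 10

Derivation:
Op 1: place WN@(0,1)
Op 2: remove (0,1)
Op 3: place WR@(4,0)
Op 4: place BN@(0,1)
Op 5: remove (0,1)
Op 6: place WB@(4,3)
Per-piece attacks for W:
  WR@(4,0): attacks (4,1) (4,2) (4,3) (3,0) (2,0) (1,0) (0,0) [ray(0,1) blocked at (4,3)]
  WB@(4,3): attacks (3,4) (3,2) (2,1) (1,0)
Union (10 distinct): (0,0) (1,0) (2,0) (2,1) (3,0) (3,2) (3,4) (4,1) (4,2) (4,3)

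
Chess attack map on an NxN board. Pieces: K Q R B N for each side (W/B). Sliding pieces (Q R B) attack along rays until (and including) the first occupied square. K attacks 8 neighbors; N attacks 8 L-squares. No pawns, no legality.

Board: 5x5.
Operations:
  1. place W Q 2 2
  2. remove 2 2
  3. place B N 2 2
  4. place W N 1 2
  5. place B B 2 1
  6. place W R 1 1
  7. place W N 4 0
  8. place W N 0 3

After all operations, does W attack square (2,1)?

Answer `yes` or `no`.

Answer: yes

Derivation:
Op 1: place WQ@(2,2)
Op 2: remove (2,2)
Op 3: place BN@(2,2)
Op 4: place WN@(1,2)
Op 5: place BB@(2,1)
Op 6: place WR@(1,1)
Op 7: place WN@(4,0)
Op 8: place WN@(0,3)
Per-piece attacks for W:
  WN@(0,3): attacks (2,4) (1,1) (2,2)
  WR@(1,1): attacks (1,2) (1,0) (2,1) (0,1) [ray(0,1) blocked at (1,2); ray(1,0) blocked at (2,1)]
  WN@(1,2): attacks (2,4) (3,3) (0,4) (2,0) (3,1) (0,0)
  WN@(4,0): attacks (3,2) (2,1)
W attacks (2,1): yes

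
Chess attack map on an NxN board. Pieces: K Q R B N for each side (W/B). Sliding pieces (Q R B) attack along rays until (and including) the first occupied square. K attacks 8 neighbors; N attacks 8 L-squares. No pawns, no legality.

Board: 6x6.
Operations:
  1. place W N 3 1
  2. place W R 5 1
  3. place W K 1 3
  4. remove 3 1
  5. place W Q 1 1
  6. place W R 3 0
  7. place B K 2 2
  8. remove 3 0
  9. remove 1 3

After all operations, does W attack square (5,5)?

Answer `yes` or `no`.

Op 1: place WN@(3,1)
Op 2: place WR@(5,1)
Op 3: place WK@(1,3)
Op 4: remove (3,1)
Op 5: place WQ@(1,1)
Op 6: place WR@(3,0)
Op 7: place BK@(2,2)
Op 8: remove (3,0)
Op 9: remove (1,3)
Per-piece attacks for W:
  WQ@(1,1): attacks (1,2) (1,3) (1,4) (1,5) (1,0) (2,1) (3,1) (4,1) (5,1) (0,1) (2,2) (2,0) (0,2) (0,0) [ray(1,0) blocked at (5,1); ray(1,1) blocked at (2,2)]
  WR@(5,1): attacks (5,2) (5,3) (5,4) (5,5) (5,0) (4,1) (3,1) (2,1) (1,1) [ray(-1,0) blocked at (1,1)]
W attacks (5,5): yes

Answer: yes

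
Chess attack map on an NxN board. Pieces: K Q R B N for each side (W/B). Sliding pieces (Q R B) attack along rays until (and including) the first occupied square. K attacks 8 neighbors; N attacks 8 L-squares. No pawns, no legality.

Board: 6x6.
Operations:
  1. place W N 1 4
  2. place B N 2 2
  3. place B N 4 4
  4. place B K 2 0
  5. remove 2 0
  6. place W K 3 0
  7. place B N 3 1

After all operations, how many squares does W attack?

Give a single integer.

Op 1: place WN@(1,4)
Op 2: place BN@(2,2)
Op 3: place BN@(4,4)
Op 4: place BK@(2,0)
Op 5: remove (2,0)
Op 6: place WK@(3,0)
Op 7: place BN@(3,1)
Per-piece attacks for W:
  WN@(1,4): attacks (3,5) (2,2) (3,3) (0,2)
  WK@(3,0): attacks (3,1) (4,0) (2,0) (4,1) (2,1)
Union (9 distinct): (0,2) (2,0) (2,1) (2,2) (3,1) (3,3) (3,5) (4,0) (4,1)

Answer: 9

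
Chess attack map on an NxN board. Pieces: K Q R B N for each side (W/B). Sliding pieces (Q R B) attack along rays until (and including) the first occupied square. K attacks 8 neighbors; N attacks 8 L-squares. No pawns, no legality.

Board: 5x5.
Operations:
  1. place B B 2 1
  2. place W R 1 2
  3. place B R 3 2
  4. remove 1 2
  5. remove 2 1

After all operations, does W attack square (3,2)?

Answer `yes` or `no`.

Op 1: place BB@(2,1)
Op 2: place WR@(1,2)
Op 3: place BR@(3,2)
Op 4: remove (1,2)
Op 5: remove (2,1)
Per-piece attacks for W:
W attacks (3,2): no

Answer: no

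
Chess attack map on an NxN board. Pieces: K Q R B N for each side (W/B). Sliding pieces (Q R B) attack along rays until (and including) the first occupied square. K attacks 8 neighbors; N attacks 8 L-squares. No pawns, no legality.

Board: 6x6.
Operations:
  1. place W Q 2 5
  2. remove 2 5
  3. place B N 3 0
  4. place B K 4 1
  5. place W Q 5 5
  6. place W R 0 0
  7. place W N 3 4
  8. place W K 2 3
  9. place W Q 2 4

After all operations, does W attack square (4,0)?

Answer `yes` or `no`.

Answer: no

Derivation:
Op 1: place WQ@(2,5)
Op 2: remove (2,5)
Op 3: place BN@(3,0)
Op 4: place BK@(4,1)
Op 5: place WQ@(5,5)
Op 6: place WR@(0,0)
Op 7: place WN@(3,4)
Op 8: place WK@(2,3)
Op 9: place WQ@(2,4)
Per-piece attacks for W:
  WR@(0,0): attacks (0,1) (0,2) (0,3) (0,4) (0,5) (1,0) (2,0) (3,0) [ray(1,0) blocked at (3,0)]
  WK@(2,3): attacks (2,4) (2,2) (3,3) (1,3) (3,4) (3,2) (1,4) (1,2)
  WQ@(2,4): attacks (2,5) (2,3) (3,4) (1,4) (0,4) (3,5) (3,3) (4,2) (5,1) (1,5) (1,3) (0,2) [ray(0,-1) blocked at (2,3); ray(1,0) blocked at (3,4)]
  WN@(3,4): attacks (5,5) (1,5) (4,2) (5,3) (2,2) (1,3)
  WQ@(5,5): attacks (5,4) (5,3) (5,2) (5,1) (5,0) (4,5) (3,5) (2,5) (1,5) (0,5) (4,4) (3,3) (2,2) (1,1) (0,0) [ray(-1,-1) blocked at (0,0)]
W attacks (4,0): no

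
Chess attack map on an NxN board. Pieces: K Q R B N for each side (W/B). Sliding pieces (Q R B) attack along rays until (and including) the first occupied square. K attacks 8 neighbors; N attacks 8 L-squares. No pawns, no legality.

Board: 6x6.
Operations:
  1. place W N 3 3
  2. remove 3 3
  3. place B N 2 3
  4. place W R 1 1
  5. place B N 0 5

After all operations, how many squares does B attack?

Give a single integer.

Op 1: place WN@(3,3)
Op 2: remove (3,3)
Op 3: place BN@(2,3)
Op 4: place WR@(1,1)
Op 5: place BN@(0,5)
Per-piece attacks for B:
  BN@(0,5): attacks (1,3) (2,4)
  BN@(2,3): attacks (3,5) (4,4) (1,5) (0,4) (3,1) (4,2) (1,1) (0,2)
Union (10 distinct): (0,2) (0,4) (1,1) (1,3) (1,5) (2,4) (3,1) (3,5) (4,2) (4,4)

Answer: 10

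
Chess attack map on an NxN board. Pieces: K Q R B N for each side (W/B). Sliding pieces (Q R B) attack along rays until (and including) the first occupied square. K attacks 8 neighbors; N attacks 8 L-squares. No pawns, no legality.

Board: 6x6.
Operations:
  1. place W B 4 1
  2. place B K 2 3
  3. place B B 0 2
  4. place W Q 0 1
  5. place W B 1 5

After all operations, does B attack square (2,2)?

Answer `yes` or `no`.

Answer: yes

Derivation:
Op 1: place WB@(4,1)
Op 2: place BK@(2,3)
Op 3: place BB@(0,2)
Op 4: place WQ@(0,1)
Op 5: place WB@(1,5)
Per-piece attacks for B:
  BB@(0,2): attacks (1,3) (2,4) (3,5) (1,1) (2,0)
  BK@(2,3): attacks (2,4) (2,2) (3,3) (1,3) (3,4) (3,2) (1,4) (1,2)
B attacks (2,2): yes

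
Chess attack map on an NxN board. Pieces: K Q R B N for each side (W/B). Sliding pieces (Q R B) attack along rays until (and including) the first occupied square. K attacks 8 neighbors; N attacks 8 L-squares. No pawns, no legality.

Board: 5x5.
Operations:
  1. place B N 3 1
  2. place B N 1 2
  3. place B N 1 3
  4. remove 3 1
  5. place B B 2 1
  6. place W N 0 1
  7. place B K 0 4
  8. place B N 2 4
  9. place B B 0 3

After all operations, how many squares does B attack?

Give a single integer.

Op 1: place BN@(3,1)
Op 2: place BN@(1,2)
Op 3: place BN@(1,3)
Op 4: remove (3,1)
Op 5: place BB@(2,1)
Op 6: place WN@(0,1)
Op 7: place BK@(0,4)
Op 8: place BN@(2,4)
Op 9: place BB@(0,3)
Per-piece attacks for B:
  BB@(0,3): attacks (1,4) (1,2) [ray(1,-1) blocked at (1,2)]
  BK@(0,4): attacks (0,3) (1,4) (1,3)
  BN@(1,2): attacks (2,4) (3,3) (0,4) (2,0) (3,1) (0,0)
  BN@(1,3): attacks (3,4) (2,1) (3,2) (0,1)
  BB@(2,1): attacks (3,2) (4,3) (3,0) (1,2) (1,0) [ray(-1,1) blocked at (1,2)]
  BN@(2,4): attacks (3,2) (4,3) (1,2) (0,3)
Union (17 distinct): (0,0) (0,1) (0,3) (0,4) (1,0) (1,2) (1,3) (1,4) (2,0) (2,1) (2,4) (3,0) (3,1) (3,2) (3,3) (3,4) (4,3)

Answer: 17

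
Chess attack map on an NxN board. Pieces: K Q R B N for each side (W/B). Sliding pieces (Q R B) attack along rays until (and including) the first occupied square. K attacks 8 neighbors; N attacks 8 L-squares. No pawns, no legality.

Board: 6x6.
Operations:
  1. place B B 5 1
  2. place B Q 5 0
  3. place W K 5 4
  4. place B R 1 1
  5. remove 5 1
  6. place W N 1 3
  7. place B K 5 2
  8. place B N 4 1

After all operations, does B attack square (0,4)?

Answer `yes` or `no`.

Op 1: place BB@(5,1)
Op 2: place BQ@(5,0)
Op 3: place WK@(5,4)
Op 4: place BR@(1,1)
Op 5: remove (5,1)
Op 6: place WN@(1,3)
Op 7: place BK@(5,2)
Op 8: place BN@(4,1)
Per-piece attacks for B:
  BR@(1,1): attacks (1,2) (1,3) (1,0) (2,1) (3,1) (4,1) (0,1) [ray(0,1) blocked at (1,3); ray(1,0) blocked at (4,1)]
  BN@(4,1): attacks (5,3) (3,3) (2,2) (2,0)
  BQ@(5,0): attacks (5,1) (5,2) (4,0) (3,0) (2,0) (1,0) (0,0) (4,1) [ray(0,1) blocked at (5,2); ray(-1,1) blocked at (4,1)]
  BK@(5,2): attacks (5,3) (5,1) (4,2) (4,3) (4,1)
B attacks (0,4): no

Answer: no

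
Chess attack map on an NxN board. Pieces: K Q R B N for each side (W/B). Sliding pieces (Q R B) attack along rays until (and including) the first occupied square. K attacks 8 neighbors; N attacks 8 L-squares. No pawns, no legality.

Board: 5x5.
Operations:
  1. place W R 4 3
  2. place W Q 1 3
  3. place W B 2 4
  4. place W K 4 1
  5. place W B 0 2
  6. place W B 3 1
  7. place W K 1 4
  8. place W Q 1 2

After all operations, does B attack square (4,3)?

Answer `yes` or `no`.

Op 1: place WR@(4,3)
Op 2: place WQ@(1,3)
Op 3: place WB@(2,4)
Op 4: place WK@(4,1)
Op 5: place WB@(0,2)
Op 6: place WB@(3,1)
Op 7: place WK@(1,4)
Op 8: place WQ@(1,2)
Per-piece attacks for B:
B attacks (4,3): no

Answer: no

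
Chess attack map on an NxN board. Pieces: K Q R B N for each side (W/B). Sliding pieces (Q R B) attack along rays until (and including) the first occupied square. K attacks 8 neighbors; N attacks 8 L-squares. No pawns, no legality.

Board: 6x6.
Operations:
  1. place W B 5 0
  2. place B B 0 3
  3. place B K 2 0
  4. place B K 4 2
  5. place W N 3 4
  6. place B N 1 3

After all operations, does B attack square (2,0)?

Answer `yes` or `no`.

Answer: no

Derivation:
Op 1: place WB@(5,0)
Op 2: place BB@(0,3)
Op 3: place BK@(2,0)
Op 4: place BK@(4,2)
Op 5: place WN@(3,4)
Op 6: place BN@(1,3)
Per-piece attacks for B:
  BB@(0,3): attacks (1,4) (2,5) (1,2) (2,1) (3,0)
  BN@(1,3): attacks (2,5) (3,4) (0,5) (2,1) (3,2) (0,1)
  BK@(2,0): attacks (2,1) (3,0) (1,0) (3,1) (1,1)
  BK@(4,2): attacks (4,3) (4,1) (5,2) (3,2) (5,3) (5,1) (3,3) (3,1)
B attacks (2,0): no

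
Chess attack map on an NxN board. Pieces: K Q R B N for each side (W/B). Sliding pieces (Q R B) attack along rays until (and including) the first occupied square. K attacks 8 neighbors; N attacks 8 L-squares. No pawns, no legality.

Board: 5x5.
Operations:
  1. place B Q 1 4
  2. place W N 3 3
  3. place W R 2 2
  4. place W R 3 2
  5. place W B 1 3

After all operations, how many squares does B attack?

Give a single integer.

Op 1: place BQ@(1,4)
Op 2: place WN@(3,3)
Op 3: place WR@(2,2)
Op 4: place WR@(3,2)
Op 5: place WB@(1,3)
Per-piece attacks for B:
  BQ@(1,4): attacks (1,3) (2,4) (3,4) (4,4) (0,4) (2,3) (3,2) (0,3) [ray(0,-1) blocked at (1,3); ray(1,-1) blocked at (3,2)]
Union (8 distinct): (0,3) (0,4) (1,3) (2,3) (2,4) (3,2) (3,4) (4,4)

Answer: 8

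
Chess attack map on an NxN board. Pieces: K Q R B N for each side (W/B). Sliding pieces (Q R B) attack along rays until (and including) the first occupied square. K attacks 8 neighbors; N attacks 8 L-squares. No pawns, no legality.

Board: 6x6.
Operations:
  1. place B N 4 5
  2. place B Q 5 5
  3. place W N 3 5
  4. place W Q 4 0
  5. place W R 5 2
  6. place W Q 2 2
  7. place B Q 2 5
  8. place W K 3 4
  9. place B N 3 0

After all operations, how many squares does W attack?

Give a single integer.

Op 1: place BN@(4,5)
Op 2: place BQ@(5,5)
Op 3: place WN@(3,5)
Op 4: place WQ@(4,0)
Op 5: place WR@(5,2)
Op 6: place WQ@(2,2)
Op 7: place BQ@(2,5)
Op 8: place WK@(3,4)
Op 9: place BN@(3,0)
Per-piece attacks for W:
  WQ@(2,2): attacks (2,3) (2,4) (2,5) (2,1) (2,0) (3,2) (4,2) (5,2) (1,2) (0,2) (3,3) (4,4) (5,5) (3,1) (4,0) (1,3) (0,4) (1,1) (0,0) [ray(0,1) blocked at (2,5); ray(1,0) blocked at (5,2); ray(1,1) blocked at (5,5); ray(1,-1) blocked at (4,0)]
  WK@(3,4): attacks (3,5) (3,3) (4,4) (2,4) (4,5) (4,3) (2,5) (2,3)
  WN@(3,5): attacks (4,3) (5,4) (2,3) (1,4)
  WQ@(4,0): attacks (4,1) (4,2) (4,3) (4,4) (4,5) (5,0) (3,0) (5,1) (3,1) (2,2) [ray(0,1) blocked at (4,5); ray(-1,0) blocked at (3,0); ray(-1,1) blocked at (2,2)]
  WR@(5,2): attacks (5,3) (5,4) (5,5) (5,1) (5,0) (4,2) (3,2) (2,2) [ray(0,1) blocked at (5,5); ray(-1,0) blocked at (2,2)]
Union (30 distinct): (0,0) (0,2) (0,4) (1,1) (1,2) (1,3) (1,4) (2,0) (2,1) (2,2) (2,3) (2,4) (2,5) (3,0) (3,1) (3,2) (3,3) (3,5) (4,0) (4,1) (4,2) (4,3) (4,4) (4,5) (5,0) (5,1) (5,2) (5,3) (5,4) (5,5)

Answer: 30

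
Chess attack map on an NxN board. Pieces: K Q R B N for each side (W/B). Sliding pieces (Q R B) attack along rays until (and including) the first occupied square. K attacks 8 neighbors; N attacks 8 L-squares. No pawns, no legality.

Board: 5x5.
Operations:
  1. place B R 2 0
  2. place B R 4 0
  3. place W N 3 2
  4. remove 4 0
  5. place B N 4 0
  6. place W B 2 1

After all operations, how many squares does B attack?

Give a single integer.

Answer: 6

Derivation:
Op 1: place BR@(2,0)
Op 2: place BR@(4,0)
Op 3: place WN@(3,2)
Op 4: remove (4,0)
Op 5: place BN@(4,0)
Op 6: place WB@(2,1)
Per-piece attacks for B:
  BR@(2,0): attacks (2,1) (3,0) (4,0) (1,0) (0,0) [ray(0,1) blocked at (2,1); ray(1,0) blocked at (4,0)]
  BN@(4,0): attacks (3,2) (2,1)
Union (6 distinct): (0,0) (1,0) (2,1) (3,0) (3,2) (4,0)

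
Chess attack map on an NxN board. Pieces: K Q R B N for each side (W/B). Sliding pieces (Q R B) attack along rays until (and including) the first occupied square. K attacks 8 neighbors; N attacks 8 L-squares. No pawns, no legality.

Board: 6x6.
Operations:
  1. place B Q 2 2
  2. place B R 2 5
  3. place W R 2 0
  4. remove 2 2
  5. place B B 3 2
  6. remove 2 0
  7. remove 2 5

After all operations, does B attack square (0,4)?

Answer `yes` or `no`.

Answer: no

Derivation:
Op 1: place BQ@(2,2)
Op 2: place BR@(2,5)
Op 3: place WR@(2,0)
Op 4: remove (2,2)
Op 5: place BB@(3,2)
Op 6: remove (2,0)
Op 7: remove (2,5)
Per-piece attacks for B:
  BB@(3,2): attacks (4,3) (5,4) (4,1) (5,0) (2,3) (1,4) (0,5) (2,1) (1,0)
B attacks (0,4): no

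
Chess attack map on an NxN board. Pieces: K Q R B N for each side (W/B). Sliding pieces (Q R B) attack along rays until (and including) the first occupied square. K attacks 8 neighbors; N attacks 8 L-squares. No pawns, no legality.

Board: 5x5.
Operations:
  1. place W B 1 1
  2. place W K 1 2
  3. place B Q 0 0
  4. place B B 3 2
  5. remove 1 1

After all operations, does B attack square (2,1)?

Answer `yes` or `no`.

Answer: yes

Derivation:
Op 1: place WB@(1,1)
Op 2: place WK@(1,2)
Op 3: place BQ@(0,0)
Op 4: place BB@(3,2)
Op 5: remove (1,1)
Per-piece attacks for B:
  BQ@(0,0): attacks (0,1) (0,2) (0,3) (0,4) (1,0) (2,0) (3,0) (4,0) (1,1) (2,2) (3,3) (4,4)
  BB@(3,2): attacks (4,3) (4,1) (2,3) (1,4) (2,1) (1,0)
B attacks (2,1): yes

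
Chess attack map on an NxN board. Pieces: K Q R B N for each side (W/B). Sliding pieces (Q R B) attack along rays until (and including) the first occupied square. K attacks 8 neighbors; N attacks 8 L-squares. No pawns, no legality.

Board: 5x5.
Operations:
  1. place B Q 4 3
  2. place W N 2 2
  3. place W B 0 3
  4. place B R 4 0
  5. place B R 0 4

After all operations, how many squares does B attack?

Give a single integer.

Op 1: place BQ@(4,3)
Op 2: place WN@(2,2)
Op 3: place WB@(0,3)
Op 4: place BR@(4,0)
Op 5: place BR@(0,4)
Per-piece attacks for B:
  BR@(0,4): attacks (0,3) (1,4) (2,4) (3,4) (4,4) [ray(0,-1) blocked at (0,3)]
  BR@(4,0): attacks (4,1) (4,2) (4,3) (3,0) (2,0) (1,0) (0,0) [ray(0,1) blocked at (4,3)]
  BQ@(4,3): attacks (4,4) (4,2) (4,1) (4,0) (3,3) (2,3) (1,3) (0,3) (3,4) (3,2) (2,1) (1,0) [ray(0,-1) blocked at (4,0); ray(-1,0) blocked at (0,3)]
Union (18 distinct): (0,0) (0,3) (1,0) (1,3) (1,4) (2,0) (2,1) (2,3) (2,4) (3,0) (3,2) (3,3) (3,4) (4,0) (4,1) (4,2) (4,3) (4,4)

Answer: 18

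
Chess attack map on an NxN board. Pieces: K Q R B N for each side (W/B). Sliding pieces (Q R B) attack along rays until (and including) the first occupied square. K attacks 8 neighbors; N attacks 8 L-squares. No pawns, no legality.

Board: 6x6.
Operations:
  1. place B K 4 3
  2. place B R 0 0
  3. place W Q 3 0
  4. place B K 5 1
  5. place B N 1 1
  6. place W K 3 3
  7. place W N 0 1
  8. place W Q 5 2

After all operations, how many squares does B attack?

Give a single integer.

Op 1: place BK@(4,3)
Op 2: place BR@(0,0)
Op 3: place WQ@(3,0)
Op 4: place BK@(5,1)
Op 5: place BN@(1,1)
Op 6: place WK@(3,3)
Op 7: place WN@(0,1)
Op 8: place WQ@(5,2)
Per-piece attacks for B:
  BR@(0,0): attacks (0,1) (1,0) (2,0) (3,0) [ray(0,1) blocked at (0,1); ray(1,0) blocked at (3,0)]
  BN@(1,1): attacks (2,3) (3,2) (0,3) (3,0)
  BK@(4,3): attacks (4,4) (4,2) (5,3) (3,3) (5,4) (5,2) (3,4) (3,2)
  BK@(5,1): attacks (5,2) (5,0) (4,1) (4,2) (4,0)
Union (17 distinct): (0,1) (0,3) (1,0) (2,0) (2,3) (3,0) (3,2) (3,3) (3,4) (4,0) (4,1) (4,2) (4,4) (5,0) (5,2) (5,3) (5,4)

Answer: 17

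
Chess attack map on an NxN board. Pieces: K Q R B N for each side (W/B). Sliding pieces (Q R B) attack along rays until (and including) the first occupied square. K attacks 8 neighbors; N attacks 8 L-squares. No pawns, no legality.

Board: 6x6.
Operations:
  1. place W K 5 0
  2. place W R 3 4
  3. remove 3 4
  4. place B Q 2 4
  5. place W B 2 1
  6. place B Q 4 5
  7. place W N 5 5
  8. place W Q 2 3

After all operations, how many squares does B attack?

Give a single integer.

Answer: 19

Derivation:
Op 1: place WK@(5,0)
Op 2: place WR@(3,4)
Op 3: remove (3,4)
Op 4: place BQ@(2,4)
Op 5: place WB@(2,1)
Op 6: place BQ@(4,5)
Op 7: place WN@(5,5)
Op 8: place WQ@(2,3)
Per-piece attacks for B:
  BQ@(2,4): attacks (2,5) (2,3) (3,4) (4,4) (5,4) (1,4) (0,4) (3,5) (3,3) (4,2) (5,1) (1,5) (1,3) (0,2) [ray(0,-1) blocked at (2,3)]
  BQ@(4,5): attacks (4,4) (4,3) (4,2) (4,1) (4,0) (5,5) (3,5) (2,5) (1,5) (0,5) (5,4) (3,4) (2,3) [ray(1,0) blocked at (5,5); ray(-1,-1) blocked at (2,3)]
Union (19 distinct): (0,2) (0,4) (0,5) (1,3) (1,4) (1,5) (2,3) (2,5) (3,3) (3,4) (3,5) (4,0) (4,1) (4,2) (4,3) (4,4) (5,1) (5,4) (5,5)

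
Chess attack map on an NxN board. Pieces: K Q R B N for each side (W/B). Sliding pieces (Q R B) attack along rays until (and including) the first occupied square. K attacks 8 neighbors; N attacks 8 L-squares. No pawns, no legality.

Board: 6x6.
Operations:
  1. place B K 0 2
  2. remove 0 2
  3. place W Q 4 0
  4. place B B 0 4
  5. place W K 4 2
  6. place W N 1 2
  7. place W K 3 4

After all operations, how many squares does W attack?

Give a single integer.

Op 1: place BK@(0,2)
Op 2: remove (0,2)
Op 3: place WQ@(4,0)
Op 4: place BB@(0,4)
Op 5: place WK@(4,2)
Op 6: place WN@(1,2)
Op 7: place WK@(3,4)
Per-piece attacks for W:
  WN@(1,2): attacks (2,4) (3,3) (0,4) (2,0) (3,1) (0,0)
  WK@(3,4): attacks (3,5) (3,3) (4,4) (2,4) (4,5) (4,3) (2,5) (2,3)
  WQ@(4,0): attacks (4,1) (4,2) (5,0) (3,0) (2,0) (1,0) (0,0) (5,1) (3,1) (2,2) (1,3) (0,4) [ray(0,1) blocked at (4,2); ray(-1,1) blocked at (0,4)]
  WK@(4,2): attacks (4,3) (4,1) (5,2) (3,2) (5,3) (5,1) (3,3) (3,1)
Union (23 distinct): (0,0) (0,4) (1,0) (1,3) (2,0) (2,2) (2,3) (2,4) (2,5) (3,0) (3,1) (3,2) (3,3) (3,5) (4,1) (4,2) (4,3) (4,4) (4,5) (5,0) (5,1) (5,2) (5,3)

Answer: 23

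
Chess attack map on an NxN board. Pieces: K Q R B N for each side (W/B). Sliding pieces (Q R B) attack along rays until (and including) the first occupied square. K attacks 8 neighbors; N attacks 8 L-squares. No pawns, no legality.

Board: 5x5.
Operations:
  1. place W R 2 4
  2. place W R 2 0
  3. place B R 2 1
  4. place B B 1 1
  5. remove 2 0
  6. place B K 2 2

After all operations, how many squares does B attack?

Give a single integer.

Op 1: place WR@(2,4)
Op 2: place WR@(2,0)
Op 3: place BR@(2,1)
Op 4: place BB@(1,1)
Op 5: remove (2,0)
Op 6: place BK@(2,2)
Per-piece attacks for B:
  BB@(1,1): attacks (2,2) (2,0) (0,2) (0,0) [ray(1,1) blocked at (2,2)]
  BR@(2,1): attacks (2,2) (2,0) (3,1) (4,1) (1,1) [ray(0,1) blocked at (2,2); ray(-1,0) blocked at (1,1)]
  BK@(2,2): attacks (2,3) (2,1) (3,2) (1,2) (3,3) (3,1) (1,3) (1,1)
Union (13 distinct): (0,0) (0,2) (1,1) (1,2) (1,3) (2,0) (2,1) (2,2) (2,3) (3,1) (3,2) (3,3) (4,1)

Answer: 13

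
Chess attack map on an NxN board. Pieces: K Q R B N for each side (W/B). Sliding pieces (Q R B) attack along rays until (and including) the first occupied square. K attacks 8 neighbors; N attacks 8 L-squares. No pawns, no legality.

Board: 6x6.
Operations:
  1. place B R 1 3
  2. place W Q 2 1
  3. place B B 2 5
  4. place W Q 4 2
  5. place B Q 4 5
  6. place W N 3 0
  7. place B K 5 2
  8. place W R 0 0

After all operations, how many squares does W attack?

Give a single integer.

Op 1: place BR@(1,3)
Op 2: place WQ@(2,1)
Op 3: place BB@(2,5)
Op 4: place WQ@(4,2)
Op 5: place BQ@(4,5)
Op 6: place WN@(3,0)
Op 7: place BK@(5,2)
Op 8: place WR@(0,0)
Per-piece attacks for W:
  WR@(0,0): attacks (0,1) (0,2) (0,3) (0,4) (0,5) (1,0) (2,0) (3,0) [ray(1,0) blocked at (3,0)]
  WQ@(2,1): attacks (2,2) (2,3) (2,4) (2,5) (2,0) (3,1) (4,1) (5,1) (1,1) (0,1) (3,2) (4,3) (5,4) (3,0) (1,2) (0,3) (1,0) [ray(0,1) blocked at (2,5); ray(1,-1) blocked at (3,0)]
  WN@(3,0): attacks (4,2) (5,1) (2,2) (1,1)
  WQ@(4,2): attacks (4,3) (4,4) (4,5) (4,1) (4,0) (5,2) (3,2) (2,2) (1,2) (0,2) (5,3) (5,1) (3,3) (2,4) (1,5) (3,1) (2,0) [ray(0,1) blocked at (4,5); ray(1,0) blocked at (5,2)]
Union (28 distinct): (0,1) (0,2) (0,3) (0,4) (0,5) (1,0) (1,1) (1,2) (1,5) (2,0) (2,2) (2,3) (2,4) (2,5) (3,0) (3,1) (3,2) (3,3) (4,0) (4,1) (4,2) (4,3) (4,4) (4,5) (5,1) (5,2) (5,3) (5,4)

Answer: 28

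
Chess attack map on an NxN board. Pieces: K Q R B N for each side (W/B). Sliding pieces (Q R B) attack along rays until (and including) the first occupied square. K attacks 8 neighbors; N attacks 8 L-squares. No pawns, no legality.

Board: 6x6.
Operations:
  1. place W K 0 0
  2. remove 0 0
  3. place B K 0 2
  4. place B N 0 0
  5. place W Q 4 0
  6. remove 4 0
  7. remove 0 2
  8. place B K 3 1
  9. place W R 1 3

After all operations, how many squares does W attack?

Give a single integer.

Answer: 10

Derivation:
Op 1: place WK@(0,0)
Op 2: remove (0,0)
Op 3: place BK@(0,2)
Op 4: place BN@(0,0)
Op 5: place WQ@(4,0)
Op 6: remove (4,0)
Op 7: remove (0,2)
Op 8: place BK@(3,1)
Op 9: place WR@(1,3)
Per-piece attacks for W:
  WR@(1,3): attacks (1,4) (1,5) (1,2) (1,1) (1,0) (2,3) (3,3) (4,3) (5,3) (0,3)
Union (10 distinct): (0,3) (1,0) (1,1) (1,2) (1,4) (1,5) (2,3) (3,3) (4,3) (5,3)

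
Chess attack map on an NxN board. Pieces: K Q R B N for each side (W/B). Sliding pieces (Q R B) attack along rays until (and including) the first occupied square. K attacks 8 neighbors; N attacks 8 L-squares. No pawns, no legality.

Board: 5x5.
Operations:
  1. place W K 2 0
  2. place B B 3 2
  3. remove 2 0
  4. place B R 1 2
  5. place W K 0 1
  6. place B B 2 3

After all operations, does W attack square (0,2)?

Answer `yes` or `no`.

Op 1: place WK@(2,0)
Op 2: place BB@(3,2)
Op 3: remove (2,0)
Op 4: place BR@(1,2)
Op 5: place WK@(0,1)
Op 6: place BB@(2,3)
Per-piece attacks for W:
  WK@(0,1): attacks (0,2) (0,0) (1,1) (1,2) (1,0)
W attacks (0,2): yes

Answer: yes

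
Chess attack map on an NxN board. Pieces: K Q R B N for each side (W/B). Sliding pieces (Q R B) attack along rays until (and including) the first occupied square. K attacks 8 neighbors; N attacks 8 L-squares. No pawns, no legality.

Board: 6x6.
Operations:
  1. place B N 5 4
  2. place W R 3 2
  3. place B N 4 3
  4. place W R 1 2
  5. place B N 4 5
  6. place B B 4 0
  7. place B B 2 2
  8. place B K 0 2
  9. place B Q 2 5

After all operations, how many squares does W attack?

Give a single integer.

Answer: 14

Derivation:
Op 1: place BN@(5,4)
Op 2: place WR@(3,2)
Op 3: place BN@(4,3)
Op 4: place WR@(1,2)
Op 5: place BN@(4,5)
Op 6: place BB@(4,0)
Op 7: place BB@(2,2)
Op 8: place BK@(0,2)
Op 9: place BQ@(2,5)
Per-piece attacks for W:
  WR@(1,2): attacks (1,3) (1,4) (1,5) (1,1) (1,0) (2,2) (0,2) [ray(1,0) blocked at (2,2); ray(-1,0) blocked at (0,2)]
  WR@(3,2): attacks (3,3) (3,4) (3,5) (3,1) (3,0) (4,2) (5,2) (2,2) [ray(-1,0) blocked at (2,2)]
Union (14 distinct): (0,2) (1,0) (1,1) (1,3) (1,4) (1,5) (2,2) (3,0) (3,1) (3,3) (3,4) (3,5) (4,2) (5,2)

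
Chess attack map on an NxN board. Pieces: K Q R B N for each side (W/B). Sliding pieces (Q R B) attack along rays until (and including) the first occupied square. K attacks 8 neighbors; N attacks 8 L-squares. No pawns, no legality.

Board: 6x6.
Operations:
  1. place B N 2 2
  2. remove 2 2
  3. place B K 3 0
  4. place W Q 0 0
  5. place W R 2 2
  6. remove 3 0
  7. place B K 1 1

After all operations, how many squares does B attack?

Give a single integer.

Answer: 8

Derivation:
Op 1: place BN@(2,2)
Op 2: remove (2,2)
Op 3: place BK@(3,0)
Op 4: place WQ@(0,0)
Op 5: place WR@(2,2)
Op 6: remove (3,0)
Op 7: place BK@(1,1)
Per-piece attacks for B:
  BK@(1,1): attacks (1,2) (1,0) (2,1) (0,1) (2,2) (2,0) (0,2) (0,0)
Union (8 distinct): (0,0) (0,1) (0,2) (1,0) (1,2) (2,0) (2,1) (2,2)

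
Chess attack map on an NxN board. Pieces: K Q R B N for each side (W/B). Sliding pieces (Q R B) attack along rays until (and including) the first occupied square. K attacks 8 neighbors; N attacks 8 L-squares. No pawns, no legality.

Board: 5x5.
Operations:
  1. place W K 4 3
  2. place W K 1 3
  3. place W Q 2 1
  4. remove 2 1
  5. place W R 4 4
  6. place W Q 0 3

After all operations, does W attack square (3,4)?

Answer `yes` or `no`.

Answer: yes

Derivation:
Op 1: place WK@(4,3)
Op 2: place WK@(1,3)
Op 3: place WQ@(2,1)
Op 4: remove (2,1)
Op 5: place WR@(4,4)
Op 6: place WQ@(0,3)
Per-piece attacks for W:
  WQ@(0,3): attacks (0,4) (0,2) (0,1) (0,0) (1,3) (1,4) (1,2) (2,1) (3,0) [ray(1,0) blocked at (1,3)]
  WK@(1,3): attacks (1,4) (1,2) (2,3) (0,3) (2,4) (2,2) (0,4) (0,2)
  WK@(4,3): attacks (4,4) (4,2) (3,3) (3,4) (3,2)
  WR@(4,4): attacks (4,3) (3,4) (2,4) (1,4) (0,4) [ray(0,-1) blocked at (4,3)]
W attacks (3,4): yes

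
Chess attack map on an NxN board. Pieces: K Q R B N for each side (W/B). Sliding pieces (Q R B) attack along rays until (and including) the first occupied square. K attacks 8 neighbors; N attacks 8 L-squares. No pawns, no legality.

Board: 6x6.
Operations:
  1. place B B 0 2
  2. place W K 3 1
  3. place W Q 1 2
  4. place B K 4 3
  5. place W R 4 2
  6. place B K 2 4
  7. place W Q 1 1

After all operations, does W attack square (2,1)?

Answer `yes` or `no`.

Op 1: place BB@(0,2)
Op 2: place WK@(3,1)
Op 3: place WQ@(1,2)
Op 4: place BK@(4,3)
Op 5: place WR@(4,2)
Op 6: place BK@(2,4)
Op 7: place WQ@(1,1)
Per-piece attacks for W:
  WQ@(1,1): attacks (1,2) (1,0) (2,1) (3,1) (0,1) (2,2) (3,3) (4,4) (5,5) (2,0) (0,2) (0,0) [ray(0,1) blocked at (1,2); ray(1,0) blocked at (3,1); ray(-1,1) blocked at (0,2)]
  WQ@(1,2): attacks (1,3) (1,4) (1,5) (1,1) (2,2) (3,2) (4,2) (0,2) (2,3) (3,4) (4,5) (2,1) (3,0) (0,3) (0,1) [ray(0,-1) blocked at (1,1); ray(1,0) blocked at (4,2); ray(-1,0) blocked at (0,2)]
  WK@(3,1): attacks (3,2) (3,0) (4,1) (2,1) (4,2) (4,0) (2,2) (2,0)
  WR@(4,2): attacks (4,3) (4,1) (4,0) (5,2) (3,2) (2,2) (1,2) [ray(0,1) blocked at (4,3); ray(-1,0) blocked at (1,2)]
W attacks (2,1): yes

Answer: yes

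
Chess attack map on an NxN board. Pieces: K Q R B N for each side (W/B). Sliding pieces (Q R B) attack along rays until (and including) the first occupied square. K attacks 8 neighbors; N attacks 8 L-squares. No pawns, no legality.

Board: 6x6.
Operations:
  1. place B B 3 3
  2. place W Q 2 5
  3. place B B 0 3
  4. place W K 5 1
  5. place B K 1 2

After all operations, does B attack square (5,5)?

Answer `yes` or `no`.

Answer: yes

Derivation:
Op 1: place BB@(3,3)
Op 2: place WQ@(2,5)
Op 3: place BB@(0,3)
Op 4: place WK@(5,1)
Op 5: place BK@(1,2)
Per-piece attacks for B:
  BB@(0,3): attacks (1,4) (2,5) (1,2) [ray(1,1) blocked at (2,5); ray(1,-1) blocked at (1,2)]
  BK@(1,2): attacks (1,3) (1,1) (2,2) (0,2) (2,3) (2,1) (0,3) (0,1)
  BB@(3,3): attacks (4,4) (5,5) (4,2) (5,1) (2,4) (1,5) (2,2) (1,1) (0,0) [ray(1,-1) blocked at (5,1)]
B attacks (5,5): yes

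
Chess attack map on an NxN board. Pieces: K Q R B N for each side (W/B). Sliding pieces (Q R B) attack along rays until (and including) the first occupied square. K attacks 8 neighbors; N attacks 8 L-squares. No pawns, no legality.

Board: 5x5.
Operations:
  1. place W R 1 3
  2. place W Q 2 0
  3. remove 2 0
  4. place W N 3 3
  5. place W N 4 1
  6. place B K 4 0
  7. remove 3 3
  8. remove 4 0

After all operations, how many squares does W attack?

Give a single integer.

Answer: 10

Derivation:
Op 1: place WR@(1,3)
Op 2: place WQ@(2,0)
Op 3: remove (2,0)
Op 4: place WN@(3,3)
Op 5: place WN@(4,1)
Op 6: place BK@(4,0)
Op 7: remove (3,3)
Op 8: remove (4,0)
Per-piece attacks for W:
  WR@(1,3): attacks (1,4) (1,2) (1,1) (1,0) (2,3) (3,3) (4,3) (0,3)
  WN@(4,1): attacks (3,3) (2,2) (2,0)
Union (10 distinct): (0,3) (1,0) (1,1) (1,2) (1,4) (2,0) (2,2) (2,3) (3,3) (4,3)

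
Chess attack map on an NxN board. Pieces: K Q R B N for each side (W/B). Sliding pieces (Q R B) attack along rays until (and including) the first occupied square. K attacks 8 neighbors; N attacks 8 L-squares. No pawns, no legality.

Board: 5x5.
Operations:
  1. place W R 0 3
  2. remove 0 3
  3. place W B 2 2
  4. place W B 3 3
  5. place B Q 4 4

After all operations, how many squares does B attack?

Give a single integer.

Answer: 9

Derivation:
Op 1: place WR@(0,3)
Op 2: remove (0,3)
Op 3: place WB@(2,2)
Op 4: place WB@(3,3)
Op 5: place BQ@(4,4)
Per-piece attacks for B:
  BQ@(4,4): attacks (4,3) (4,2) (4,1) (4,0) (3,4) (2,4) (1,4) (0,4) (3,3) [ray(-1,-1) blocked at (3,3)]
Union (9 distinct): (0,4) (1,4) (2,4) (3,3) (3,4) (4,0) (4,1) (4,2) (4,3)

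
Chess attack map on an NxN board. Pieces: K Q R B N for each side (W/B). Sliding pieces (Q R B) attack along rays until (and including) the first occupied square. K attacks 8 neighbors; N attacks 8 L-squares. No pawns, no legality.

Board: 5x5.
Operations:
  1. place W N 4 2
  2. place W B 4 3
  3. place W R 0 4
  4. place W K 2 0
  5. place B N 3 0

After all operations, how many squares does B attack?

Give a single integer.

Op 1: place WN@(4,2)
Op 2: place WB@(4,3)
Op 3: place WR@(0,4)
Op 4: place WK@(2,0)
Op 5: place BN@(3,0)
Per-piece attacks for B:
  BN@(3,0): attacks (4,2) (2,2) (1,1)
Union (3 distinct): (1,1) (2,2) (4,2)

Answer: 3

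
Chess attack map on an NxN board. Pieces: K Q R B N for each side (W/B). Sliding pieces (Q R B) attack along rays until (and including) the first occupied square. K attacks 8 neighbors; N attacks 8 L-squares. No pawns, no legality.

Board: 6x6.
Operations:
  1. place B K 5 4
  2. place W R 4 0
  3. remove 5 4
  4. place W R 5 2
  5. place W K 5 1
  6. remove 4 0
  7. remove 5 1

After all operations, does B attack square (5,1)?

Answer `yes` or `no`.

Answer: no

Derivation:
Op 1: place BK@(5,4)
Op 2: place WR@(4,0)
Op 3: remove (5,4)
Op 4: place WR@(5,2)
Op 5: place WK@(5,1)
Op 6: remove (4,0)
Op 7: remove (5,1)
Per-piece attacks for B:
B attacks (5,1): no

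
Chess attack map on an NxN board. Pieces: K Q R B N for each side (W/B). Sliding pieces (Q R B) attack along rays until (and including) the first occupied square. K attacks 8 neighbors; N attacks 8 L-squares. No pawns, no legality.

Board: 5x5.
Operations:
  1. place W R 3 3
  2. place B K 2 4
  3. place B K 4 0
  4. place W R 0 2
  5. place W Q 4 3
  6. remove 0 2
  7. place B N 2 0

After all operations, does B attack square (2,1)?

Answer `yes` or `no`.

Answer: no

Derivation:
Op 1: place WR@(3,3)
Op 2: place BK@(2,4)
Op 3: place BK@(4,0)
Op 4: place WR@(0,2)
Op 5: place WQ@(4,3)
Op 6: remove (0,2)
Op 7: place BN@(2,0)
Per-piece attacks for B:
  BN@(2,0): attacks (3,2) (4,1) (1,2) (0,1)
  BK@(2,4): attacks (2,3) (3,4) (1,4) (3,3) (1,3)
  BK@(4,0): attacks (4,1) (3,0) (3,1)
B attacks (2,1): no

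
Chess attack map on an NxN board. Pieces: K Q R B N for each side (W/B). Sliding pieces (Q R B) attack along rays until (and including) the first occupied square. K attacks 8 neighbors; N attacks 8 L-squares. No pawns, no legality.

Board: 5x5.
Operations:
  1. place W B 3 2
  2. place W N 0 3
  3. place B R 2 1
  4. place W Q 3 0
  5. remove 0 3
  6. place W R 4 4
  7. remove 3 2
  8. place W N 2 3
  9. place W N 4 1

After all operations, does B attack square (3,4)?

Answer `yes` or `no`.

Answer: no

Derivation:
Op 1: place WB@(3,2)
Op 2: place WN@(0,3)
Op 3: place BR@(2,1)
Op 4: place WQ@(3,0)
Op 5: remove (0,3)
Op 6: place WR@(4,4)
Op 7: remove (3,2)
Op 8: place WN@(2,3)
Op 9: place WN@(4,1)
Per-piece attacks for B:
  BR@(2,1): attacks (2,2) (2,3) (2,0) (3,1) (4,1) (1,1) (0,1) [ray(0,1) blocked at (2,3); ray(1,0) blocked at (4,1)]
B attacks (3,4): no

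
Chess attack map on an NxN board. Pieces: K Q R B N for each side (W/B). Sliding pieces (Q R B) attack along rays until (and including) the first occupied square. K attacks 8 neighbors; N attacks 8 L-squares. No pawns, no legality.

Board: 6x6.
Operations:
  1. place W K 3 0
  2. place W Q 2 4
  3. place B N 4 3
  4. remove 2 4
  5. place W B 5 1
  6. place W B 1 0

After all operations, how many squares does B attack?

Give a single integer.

Answer: 6

Derivation:
Op 1: place WK@(3,0)
Op 2: place WQ@(2,4)
Op 3: place BN@(4,3)
Op 4: remove (2,4)
Op 5: place WB@(5,1)
Op 6: place WB@(1,0)
Per-piece attacks for B:
  BN@(4,3): attacks (5,5) (3,5) (2,4) (5,1) (3,1) (2,2)
Union (6 distinct): (2,2) (2,4) (3,1) (3,5) (5,1) (5,5)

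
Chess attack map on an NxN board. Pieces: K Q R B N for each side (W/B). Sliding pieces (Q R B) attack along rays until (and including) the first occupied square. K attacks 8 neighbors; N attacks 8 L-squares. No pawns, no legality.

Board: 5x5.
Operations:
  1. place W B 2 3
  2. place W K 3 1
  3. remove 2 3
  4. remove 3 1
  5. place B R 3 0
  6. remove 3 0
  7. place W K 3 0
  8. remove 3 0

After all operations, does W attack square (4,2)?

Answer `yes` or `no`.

Answer: no

Derivation:
Op 1: place WB@(2,3)
Op 2: place WK@(3,1)
Op 3: remove (2,3)
Op 4: remove (3,1)
Op 5: place BR@(3,0)
Op 6: remove (3,0)
Op 7: place WK@(3,0)
Op 8: remove (3,0)
Per-piece attacks for W:
W attacks (4,2): no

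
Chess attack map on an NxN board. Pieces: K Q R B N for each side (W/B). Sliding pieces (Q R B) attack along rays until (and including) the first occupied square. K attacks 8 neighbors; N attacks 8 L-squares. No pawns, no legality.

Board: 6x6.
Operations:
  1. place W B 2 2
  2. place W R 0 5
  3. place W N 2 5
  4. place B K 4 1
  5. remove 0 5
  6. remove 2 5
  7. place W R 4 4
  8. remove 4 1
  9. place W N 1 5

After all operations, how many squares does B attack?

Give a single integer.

Op 1: place WB@(2,2)
Op 2: place WR@(0,5)
Op 3: place WN@(2,5)
Op 4: place BK@(4,1)
Op 5: remove (0,5)
Op 6: remove (2,5)
Op 7: place WR@(4,4)
Op 8: remove (4,1)
Op 9: place WN@(1,5)
Per-piece attacks for B:
Union (0 distinct): (none)

Answer: 0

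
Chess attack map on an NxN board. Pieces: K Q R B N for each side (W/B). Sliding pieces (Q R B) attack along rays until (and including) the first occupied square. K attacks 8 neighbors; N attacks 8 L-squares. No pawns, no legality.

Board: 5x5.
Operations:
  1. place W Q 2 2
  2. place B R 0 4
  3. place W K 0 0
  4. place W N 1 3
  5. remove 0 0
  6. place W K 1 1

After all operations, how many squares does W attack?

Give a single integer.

Answer: 19

Derivation:
Op 1: place WQ@(2,2)
Op 2: place BR@(0,4)
Op 3: place WK@(0,0)
Op 4: place WN@(1,3)
Op 5: remove (0,0)
Op 6: place WK@(1,1)
Per-piece attacks for W:
  WK@(1,1): attacks (1,2) (1,0) (2,1) (0,1) (2,2) (2,0) (0,2) (0,0)
  WN@(1,3): attacks (3,4) (2,1) (3,2) (0,1)
  WQ@(2,2): attacks (2,3) (2,4) (2,1) (2,0) (3,2) (4,2) (1,2) (0,2) (3,3) (4,4) (3,1) (4,0) (1,3) (1,1) [ray(-1,1) blocked at (1,3); ray(-1,-1) blocked at (1,1)]
Union (19 distinct): (0,0) (0,1) (0,2) (1,0) (1,1) (1,2) (1,3) (2,0) (2,1) (2,2) (2,3) (2,4) (3,1) (3,2) (3,3) (3,4) (4,0) (4,2) (4,4)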